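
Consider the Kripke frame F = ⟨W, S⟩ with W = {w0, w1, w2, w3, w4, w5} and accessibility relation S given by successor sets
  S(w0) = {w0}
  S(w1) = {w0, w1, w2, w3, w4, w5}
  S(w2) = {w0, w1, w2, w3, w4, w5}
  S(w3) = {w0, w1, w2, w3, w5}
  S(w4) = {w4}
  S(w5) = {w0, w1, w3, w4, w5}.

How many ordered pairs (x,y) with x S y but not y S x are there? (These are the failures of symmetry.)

Enumerating: (w1,w0), (w1,w4), (w2,w0), (w2,w4), (w2,w5), (w3,w0), (w5,w0), (w5,w4).

8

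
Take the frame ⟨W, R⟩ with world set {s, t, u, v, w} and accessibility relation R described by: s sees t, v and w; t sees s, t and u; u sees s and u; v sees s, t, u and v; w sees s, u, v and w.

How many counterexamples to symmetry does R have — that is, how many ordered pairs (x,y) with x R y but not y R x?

6

Enumerating: (t,u), (u,s), (v,t), (v,u), (w,u), (w,v).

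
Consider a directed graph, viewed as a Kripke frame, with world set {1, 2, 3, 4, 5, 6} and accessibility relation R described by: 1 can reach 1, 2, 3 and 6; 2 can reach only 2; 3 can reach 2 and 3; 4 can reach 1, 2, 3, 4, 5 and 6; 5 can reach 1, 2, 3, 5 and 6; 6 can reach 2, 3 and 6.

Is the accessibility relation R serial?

Serial: yes — every world has a successor (e.g. 1 R 1).

Yes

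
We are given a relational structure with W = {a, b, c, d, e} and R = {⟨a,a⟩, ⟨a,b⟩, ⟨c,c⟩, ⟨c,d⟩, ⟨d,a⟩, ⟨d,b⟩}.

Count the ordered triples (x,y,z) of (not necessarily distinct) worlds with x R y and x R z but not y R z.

6

Enumerating: (a,b,a), (a,b,b), (c,d,c), (c,d,d), (d,b,a), (d,b,b).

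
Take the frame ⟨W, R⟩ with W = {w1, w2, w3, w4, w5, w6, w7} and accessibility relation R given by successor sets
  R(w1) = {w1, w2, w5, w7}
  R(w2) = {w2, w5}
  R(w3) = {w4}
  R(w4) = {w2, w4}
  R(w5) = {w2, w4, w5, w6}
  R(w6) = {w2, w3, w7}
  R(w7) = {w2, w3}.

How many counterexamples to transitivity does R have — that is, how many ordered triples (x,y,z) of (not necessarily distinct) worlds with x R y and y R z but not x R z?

Enumerating: (w1,w5,w4), (w1,w5,w6), (w1,w7,w3), (w2,w5,w4), (w2,w5,w6), (w3,w4,w2), (w4,w2,w5), (w5,w6,w3), (w5,w6,w7), (w6,w2,w5), (w6,w3,w4), (w7,w2,w5), (w7,w3,w4).

13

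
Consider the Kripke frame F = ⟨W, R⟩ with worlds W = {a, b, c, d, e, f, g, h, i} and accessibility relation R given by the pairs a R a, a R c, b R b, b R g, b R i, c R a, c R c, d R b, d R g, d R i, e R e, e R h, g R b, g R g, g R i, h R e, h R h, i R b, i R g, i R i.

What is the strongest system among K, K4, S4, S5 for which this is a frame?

Transitive (axiom 4): yes — every two-step R-path is closed by a direct edge.
Reflexive (axiom T): no — d is not related to itself.
Euclidean (axiom 5): yes — any two successors of a common world are R-related.
So F validates K, K4; S4 would additionally require R to be reflexive. The strongest is K4.

K4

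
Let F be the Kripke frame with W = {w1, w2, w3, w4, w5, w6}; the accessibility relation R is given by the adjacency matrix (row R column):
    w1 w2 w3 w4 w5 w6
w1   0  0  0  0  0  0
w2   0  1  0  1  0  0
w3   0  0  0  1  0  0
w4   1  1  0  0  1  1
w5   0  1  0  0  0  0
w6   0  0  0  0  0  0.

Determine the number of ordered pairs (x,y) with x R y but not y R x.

5

Enumerating: (w3,w4), (w4,w1), (w4,w5), (w4,w6), (w5,w2).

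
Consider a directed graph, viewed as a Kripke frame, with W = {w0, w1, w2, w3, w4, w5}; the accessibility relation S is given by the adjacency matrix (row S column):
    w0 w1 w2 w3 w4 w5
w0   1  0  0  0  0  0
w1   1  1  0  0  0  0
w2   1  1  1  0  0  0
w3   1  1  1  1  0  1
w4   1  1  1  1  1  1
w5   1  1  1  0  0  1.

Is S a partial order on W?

Yes

Reflexive: yes — every world is S-related to itself.
Transitive: yes — every two-step S-path is closed by a direct edge.
Antisymmetric: yes — no distinct pair is related both ways.
So S is a partial order.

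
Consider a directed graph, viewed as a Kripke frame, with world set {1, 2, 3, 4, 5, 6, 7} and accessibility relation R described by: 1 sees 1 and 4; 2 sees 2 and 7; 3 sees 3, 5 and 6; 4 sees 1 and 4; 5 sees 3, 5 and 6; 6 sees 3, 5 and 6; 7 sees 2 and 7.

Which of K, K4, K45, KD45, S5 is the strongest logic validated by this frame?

Transitive (axiom 4): yes — every two-step R-path is closed by a direct edge.
Euclidean (axiom 5): yes — any two successors of a common world are R-related.
Serial (axiom D): yes — every world has a successor (e.g. 1 R 1).
Reflexive (axiom T): yes — every world is R-related to itself.
So F validates K, K4, K45, KD45, S5. The strongest is S5.

S5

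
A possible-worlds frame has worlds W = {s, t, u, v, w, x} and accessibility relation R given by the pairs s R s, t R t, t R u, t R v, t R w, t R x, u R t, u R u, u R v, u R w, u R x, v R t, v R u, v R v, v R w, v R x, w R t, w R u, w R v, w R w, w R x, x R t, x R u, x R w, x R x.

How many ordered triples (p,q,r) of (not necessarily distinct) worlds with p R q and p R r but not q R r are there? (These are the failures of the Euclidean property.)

Enumerating: (t,x,v), (u,x,v), (v,x,v), (w,x,v).

4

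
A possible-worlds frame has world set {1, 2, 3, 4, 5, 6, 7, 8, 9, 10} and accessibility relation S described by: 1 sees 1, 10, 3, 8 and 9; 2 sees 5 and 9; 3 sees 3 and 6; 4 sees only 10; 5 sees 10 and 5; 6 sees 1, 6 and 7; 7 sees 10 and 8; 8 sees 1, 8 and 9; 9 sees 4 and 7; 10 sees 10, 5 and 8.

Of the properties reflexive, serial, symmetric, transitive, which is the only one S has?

serial

Reflexive: no — 2 is not related to itself.
Serial: yes — every world has a successor (e.g. 1 S 1).
Symmetric: no — 1 S 10 but not 10 S 1.
Transitive: no — 1 S 10 and 10 S 5, but not 1 S 5.
Only serial holds.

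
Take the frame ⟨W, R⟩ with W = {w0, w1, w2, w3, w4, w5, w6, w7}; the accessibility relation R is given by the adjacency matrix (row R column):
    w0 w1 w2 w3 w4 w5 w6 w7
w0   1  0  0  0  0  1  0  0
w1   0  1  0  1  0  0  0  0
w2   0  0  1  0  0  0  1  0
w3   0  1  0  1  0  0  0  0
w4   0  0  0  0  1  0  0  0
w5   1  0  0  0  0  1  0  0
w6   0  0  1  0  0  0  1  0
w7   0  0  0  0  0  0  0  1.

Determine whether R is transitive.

Transitive: yes — every two-step R-path is closed by a direct edge.

Yes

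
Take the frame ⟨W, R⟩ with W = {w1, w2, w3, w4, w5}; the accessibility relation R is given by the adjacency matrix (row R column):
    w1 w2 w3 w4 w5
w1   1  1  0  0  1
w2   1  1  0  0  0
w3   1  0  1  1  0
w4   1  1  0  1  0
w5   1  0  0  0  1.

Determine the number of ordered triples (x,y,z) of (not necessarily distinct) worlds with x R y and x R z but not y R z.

7

Enumerating: (w1,w2,w5), (w1,w5,w2), (w3,w1,w3), (w3,w1,w4), (w3,w4,w3), (w4,w1,w4), (w4,w2,w4).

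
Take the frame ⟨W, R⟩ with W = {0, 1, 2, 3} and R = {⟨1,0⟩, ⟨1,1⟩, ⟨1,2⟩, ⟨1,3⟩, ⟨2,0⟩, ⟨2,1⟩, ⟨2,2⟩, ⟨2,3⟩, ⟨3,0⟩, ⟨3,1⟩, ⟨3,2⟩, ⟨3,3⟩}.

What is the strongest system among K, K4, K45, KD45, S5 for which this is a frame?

K4

Transitive (axiom 4): yes — every two-step R-path is closed by a direct edge.
Euclidean (axiom 5): no — 1 R 0 and 1 R 2, but not 0 R 2.
Serial (axiom D): no — 0 has no R-successor.
Reflexive (axiom T): no — 0 is not related to itself.
So F validates K, K4; K45 would additionally require R to be Euclidean. The strongest is K4.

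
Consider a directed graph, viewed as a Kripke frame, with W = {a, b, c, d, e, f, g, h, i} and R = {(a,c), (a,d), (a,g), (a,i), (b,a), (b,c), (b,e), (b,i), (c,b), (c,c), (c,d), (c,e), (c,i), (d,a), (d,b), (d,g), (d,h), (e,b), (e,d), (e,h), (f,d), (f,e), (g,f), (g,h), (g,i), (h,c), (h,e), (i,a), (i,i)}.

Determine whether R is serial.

Serial: yes — every world has a successor (e.g. a R c).

Yes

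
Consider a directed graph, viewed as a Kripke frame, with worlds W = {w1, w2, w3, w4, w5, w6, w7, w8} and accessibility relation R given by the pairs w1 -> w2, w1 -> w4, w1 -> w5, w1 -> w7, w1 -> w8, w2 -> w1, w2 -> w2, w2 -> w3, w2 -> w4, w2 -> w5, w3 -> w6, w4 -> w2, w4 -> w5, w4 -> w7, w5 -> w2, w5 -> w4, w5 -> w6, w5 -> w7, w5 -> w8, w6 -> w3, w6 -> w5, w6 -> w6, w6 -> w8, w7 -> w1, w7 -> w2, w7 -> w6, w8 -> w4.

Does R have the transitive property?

No

Transitive: no — w1 R w2 and w2 R w3, but not w1 R w3.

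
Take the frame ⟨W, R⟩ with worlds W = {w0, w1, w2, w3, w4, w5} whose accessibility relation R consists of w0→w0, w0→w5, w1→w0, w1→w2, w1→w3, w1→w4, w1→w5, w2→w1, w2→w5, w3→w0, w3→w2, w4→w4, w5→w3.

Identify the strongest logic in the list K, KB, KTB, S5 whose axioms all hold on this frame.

K

Symmetric (axiom B): no — w0 R w5 but not w5 R w0.
Reflexive (axiom T): no — w1 is not related to itself.
Euclidean (axiom 5): no — w1 R w0 and w1 R w2, but not w0 R w2.
So F validates K; KB would additionally require R to be symmetric. The strongest is K.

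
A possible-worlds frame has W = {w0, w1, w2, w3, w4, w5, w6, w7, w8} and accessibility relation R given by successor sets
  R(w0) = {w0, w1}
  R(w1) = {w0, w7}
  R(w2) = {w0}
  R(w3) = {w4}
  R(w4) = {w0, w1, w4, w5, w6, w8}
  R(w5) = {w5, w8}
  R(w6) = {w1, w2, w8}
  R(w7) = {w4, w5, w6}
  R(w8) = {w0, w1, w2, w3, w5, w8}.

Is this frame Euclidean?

No

Euclidean: no — w1 R w0 and w1 R w7, but not w0 R w7.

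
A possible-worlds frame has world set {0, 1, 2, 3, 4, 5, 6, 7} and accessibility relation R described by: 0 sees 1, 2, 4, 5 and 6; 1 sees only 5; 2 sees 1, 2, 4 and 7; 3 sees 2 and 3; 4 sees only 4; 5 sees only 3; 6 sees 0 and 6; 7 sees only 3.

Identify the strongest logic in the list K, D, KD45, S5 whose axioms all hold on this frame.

D

Serial (axiom D): yes — every world has a successor (e.g. 0 R 1).
Euclidean (axiom 5): no — 0 R 1 and 0 R 2, but not 1 R 2.
Transitive (axiom 4): no — 0 R 2 and 2 R 7, but not 0 R 7.
Reflexive (axiom T): no — 0 is not related to itself.
So F validates K, D; KD45 would additionally require R to be Euclidean and transitive. The strongest is D.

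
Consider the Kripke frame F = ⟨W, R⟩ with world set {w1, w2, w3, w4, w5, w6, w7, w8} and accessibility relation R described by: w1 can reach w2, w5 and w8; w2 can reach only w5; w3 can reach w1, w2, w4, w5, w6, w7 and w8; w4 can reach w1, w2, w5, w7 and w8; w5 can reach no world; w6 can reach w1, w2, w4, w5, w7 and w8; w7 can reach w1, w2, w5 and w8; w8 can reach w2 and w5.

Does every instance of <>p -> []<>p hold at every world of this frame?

No

Axiom 5 corresponds to the accessibility relation being Euclidean.
Euclidean: no — w1 R w2 and w1 R w8, but not w2 R w8.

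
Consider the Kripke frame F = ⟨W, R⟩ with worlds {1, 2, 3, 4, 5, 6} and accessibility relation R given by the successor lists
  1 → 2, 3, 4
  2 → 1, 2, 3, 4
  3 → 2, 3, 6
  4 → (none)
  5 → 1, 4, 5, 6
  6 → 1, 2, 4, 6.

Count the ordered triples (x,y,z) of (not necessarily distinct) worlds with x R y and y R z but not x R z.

12

Enumerating: (1,2,1), (1,3,6), (2,3,6), (3,2,1), (3,2,4), (3,6,1), (3,6,4), (5,1,2), (5,1,3), (5,6,2), (6,1,3), (6,2,3).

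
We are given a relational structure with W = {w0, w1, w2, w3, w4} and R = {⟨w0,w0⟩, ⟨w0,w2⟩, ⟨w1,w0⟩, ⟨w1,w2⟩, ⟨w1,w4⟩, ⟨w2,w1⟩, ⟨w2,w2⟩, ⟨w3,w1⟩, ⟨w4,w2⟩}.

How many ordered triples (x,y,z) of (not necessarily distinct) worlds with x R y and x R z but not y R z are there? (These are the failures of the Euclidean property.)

8

Enumerating: (w0,w2,w0), (w1,w0,w4), (w1,w2,w0), (w1,w2,w4), (w1,w4,w0), (w1,w4,w4), (w2,w1,w1), (w3,w1,w1).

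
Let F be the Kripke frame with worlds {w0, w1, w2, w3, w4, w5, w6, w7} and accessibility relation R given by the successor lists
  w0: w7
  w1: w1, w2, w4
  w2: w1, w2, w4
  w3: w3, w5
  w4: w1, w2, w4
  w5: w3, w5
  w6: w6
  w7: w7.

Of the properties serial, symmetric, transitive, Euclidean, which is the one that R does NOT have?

symmetric

Serial: yes — every world has a successor (e.g. w0 R w7).
Symmetric: no — w0 R w7 but not w7 R w0.
Transitive: yes — every two-step R-path is closed by a direct edge.
Euclidean: yes — any two successors of a common world are R-related.
Only symmetric fails.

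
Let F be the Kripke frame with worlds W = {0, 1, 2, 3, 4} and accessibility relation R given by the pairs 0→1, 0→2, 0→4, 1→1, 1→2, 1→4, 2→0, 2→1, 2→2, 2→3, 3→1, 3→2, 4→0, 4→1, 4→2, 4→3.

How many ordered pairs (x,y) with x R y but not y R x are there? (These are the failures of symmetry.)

4

Enumerating: (0,1), (3,1), (4,2), (4,3).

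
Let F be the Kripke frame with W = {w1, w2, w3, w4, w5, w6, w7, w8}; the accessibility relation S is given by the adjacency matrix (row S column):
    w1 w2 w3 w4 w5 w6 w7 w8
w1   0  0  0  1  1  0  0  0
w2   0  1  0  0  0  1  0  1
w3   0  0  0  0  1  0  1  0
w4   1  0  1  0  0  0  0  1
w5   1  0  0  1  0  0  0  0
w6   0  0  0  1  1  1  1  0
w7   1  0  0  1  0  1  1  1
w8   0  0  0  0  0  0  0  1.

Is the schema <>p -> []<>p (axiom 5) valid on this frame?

Axiom 5 corresponds to the accessibility relation being Euclidean.
Euclidean: no — w1 S w4 and w1 S w5, but not w4 S w5.

No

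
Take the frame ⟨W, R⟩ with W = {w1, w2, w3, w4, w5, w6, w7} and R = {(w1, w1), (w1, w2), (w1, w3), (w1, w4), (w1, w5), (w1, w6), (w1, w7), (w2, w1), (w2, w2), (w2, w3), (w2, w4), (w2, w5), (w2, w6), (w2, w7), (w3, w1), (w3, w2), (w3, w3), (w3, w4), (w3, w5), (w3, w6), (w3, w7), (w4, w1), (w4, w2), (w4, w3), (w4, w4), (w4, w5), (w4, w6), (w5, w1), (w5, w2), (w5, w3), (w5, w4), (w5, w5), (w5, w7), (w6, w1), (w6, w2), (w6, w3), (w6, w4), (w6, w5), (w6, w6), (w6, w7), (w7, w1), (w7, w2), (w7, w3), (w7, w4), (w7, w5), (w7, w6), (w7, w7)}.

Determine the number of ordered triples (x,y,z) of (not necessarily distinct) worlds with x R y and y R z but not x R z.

Enumerating: (w4,w1,w7), (w4,w2,w7), (w4,w3,w7), (w4,w5,w7), (w4,w6,w7), (w5,w1,w6), (w5,w2,w6), (w5,w3,w6), (w5,w4,w6), (w5,w7,w6).

10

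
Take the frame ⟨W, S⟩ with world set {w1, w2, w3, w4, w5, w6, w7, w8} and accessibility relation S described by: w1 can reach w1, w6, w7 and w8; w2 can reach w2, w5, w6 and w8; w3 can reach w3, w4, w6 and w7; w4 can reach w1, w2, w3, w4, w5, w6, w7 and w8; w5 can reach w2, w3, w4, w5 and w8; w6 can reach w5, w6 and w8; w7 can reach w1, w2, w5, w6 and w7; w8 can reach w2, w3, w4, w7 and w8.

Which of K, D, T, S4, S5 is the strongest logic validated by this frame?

T

Serial (axiom D): yes — every world has a successor (e.g. w1 S w1).
Reflexive (axiom T): yes — every world is S-related to itself.
Transitive (axiom 4): no — w1 S w6 and w6 S w5, but not w1 S w5.
Euclidean (axiom 5): no — w1 S w6 and w1 S w7, but not w6 S w7.
So F validates K, D, T; S4 would additionally require S to be transitive. The strongest is T.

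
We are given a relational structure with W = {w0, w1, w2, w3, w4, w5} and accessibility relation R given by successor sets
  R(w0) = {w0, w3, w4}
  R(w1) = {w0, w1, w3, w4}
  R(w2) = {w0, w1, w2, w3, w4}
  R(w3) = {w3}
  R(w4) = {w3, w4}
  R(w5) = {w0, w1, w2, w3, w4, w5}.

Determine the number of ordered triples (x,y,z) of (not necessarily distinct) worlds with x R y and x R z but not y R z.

35

Enumerating: (w0,w3,w0), (w0,w3,w4), (w0,w4,w0), (w1,w0,w1), (w1,w3,w0), (w1,w3,w1), (w1,w3,w4), (w1,w4,w0), (w1,w4,w1), (w2,w0,w1), (w2,w0,w2), (w2,w1,w2), … and 23 more.
Total: 35.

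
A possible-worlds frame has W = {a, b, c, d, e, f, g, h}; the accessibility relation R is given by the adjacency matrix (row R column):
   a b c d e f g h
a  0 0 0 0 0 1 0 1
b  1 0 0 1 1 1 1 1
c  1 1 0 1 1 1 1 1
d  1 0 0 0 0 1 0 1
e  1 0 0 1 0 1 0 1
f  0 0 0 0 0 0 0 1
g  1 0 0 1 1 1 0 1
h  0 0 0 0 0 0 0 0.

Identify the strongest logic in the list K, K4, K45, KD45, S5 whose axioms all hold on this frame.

Transitive (axiom 4): yes — every two-step R-path is closed by a direct edge.
Euclidean (axiom 5): no — a R h and a R f, but not h R f.
Serial (axiom D): no — h has no R-successor.
Reflexive (axiom T): no — a is not related to itself.
So F validates K, K4; K45 would additionally require R to be Euclidean. The strongest is K4.

K4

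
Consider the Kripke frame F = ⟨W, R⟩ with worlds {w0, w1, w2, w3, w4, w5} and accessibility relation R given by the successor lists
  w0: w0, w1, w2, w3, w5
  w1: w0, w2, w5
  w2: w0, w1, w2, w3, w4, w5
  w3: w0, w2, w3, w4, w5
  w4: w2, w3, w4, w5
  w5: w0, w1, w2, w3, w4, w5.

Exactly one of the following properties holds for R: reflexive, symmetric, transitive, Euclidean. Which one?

Reflexive: no — w1 is not related to itself.
Symmetric: yes — every pair in R has its reverse in R.
Transitive: no — w0 R w2 and w2 R w4, but not w0 R w4.
Euclidean: no — w0 R w1 and w0 R w3, but not w1 R w3.
Only symmetric holds.

symmetric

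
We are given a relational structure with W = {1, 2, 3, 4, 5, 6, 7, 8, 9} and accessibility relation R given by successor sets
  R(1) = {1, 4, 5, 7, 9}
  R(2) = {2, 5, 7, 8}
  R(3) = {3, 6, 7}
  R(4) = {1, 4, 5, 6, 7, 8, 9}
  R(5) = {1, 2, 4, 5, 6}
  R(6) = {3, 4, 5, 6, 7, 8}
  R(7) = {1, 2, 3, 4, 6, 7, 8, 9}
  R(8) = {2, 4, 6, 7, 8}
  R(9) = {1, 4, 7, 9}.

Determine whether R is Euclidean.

No

Euclidean: no — 1 R 5 and 1 R 7, but not 5 R 7.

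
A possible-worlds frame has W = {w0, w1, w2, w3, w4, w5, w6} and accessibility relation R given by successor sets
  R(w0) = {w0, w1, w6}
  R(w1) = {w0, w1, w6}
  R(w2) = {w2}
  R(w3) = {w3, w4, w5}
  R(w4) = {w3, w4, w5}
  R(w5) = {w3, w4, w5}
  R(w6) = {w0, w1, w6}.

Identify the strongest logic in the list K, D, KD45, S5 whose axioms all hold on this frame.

Serial (axiom D): yes — every world has a successor (e.g. w0 R w0).
Euclidean (axiom 5): yes — any two successors of a common world are R-related.
Transitive (axiom 4): yes — every two-step R-path is closed by a direct edge.
Reflexive (axiom T): yes — every world is R-related to itself.
So F validates K, D, KD45, S5. The strongest is S5.

S5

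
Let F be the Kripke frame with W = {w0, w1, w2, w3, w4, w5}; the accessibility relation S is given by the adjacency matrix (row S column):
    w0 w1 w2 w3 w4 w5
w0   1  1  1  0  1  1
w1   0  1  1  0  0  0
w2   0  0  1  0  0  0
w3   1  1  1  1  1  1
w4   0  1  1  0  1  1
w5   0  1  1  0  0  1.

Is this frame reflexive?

Reflexive: yes — every world is S-related to itself.

Yes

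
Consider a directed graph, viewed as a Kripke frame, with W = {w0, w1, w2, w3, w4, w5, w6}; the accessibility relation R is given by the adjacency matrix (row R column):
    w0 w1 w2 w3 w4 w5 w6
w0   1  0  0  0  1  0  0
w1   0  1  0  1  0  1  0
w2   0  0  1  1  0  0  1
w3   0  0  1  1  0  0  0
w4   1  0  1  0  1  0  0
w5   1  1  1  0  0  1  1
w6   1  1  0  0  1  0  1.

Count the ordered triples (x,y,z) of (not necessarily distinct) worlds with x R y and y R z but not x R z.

18

Enumerating: (w0,w4,w2), (w1,w3,w2), (w1,w5,w0), (w1,w5,w2), (w1,w5,w6), (w2,w6,w0), (w2,w6,w1), (w2,w6,w4), (w3,w2,w6), (w4,w2,w3), (w4,w2,w6), (w5,w0,w4), (w5,w1,w3), (w5,w2,w3), (w5,w6,w4), (w6,w1,w3), (w6,w1,w5), (w6,w4,w2).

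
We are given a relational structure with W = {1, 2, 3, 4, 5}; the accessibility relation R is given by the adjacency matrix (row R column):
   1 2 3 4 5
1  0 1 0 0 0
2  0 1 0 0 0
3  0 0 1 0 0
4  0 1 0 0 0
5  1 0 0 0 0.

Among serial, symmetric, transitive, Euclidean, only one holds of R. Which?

serial

Serial: yes — every world has a successor (e.g. 1 R 2).
Symmetric: no — 1 R 2 but not 2 R 1.
Transitive: no — 5 R 1 and 1 R 2, but not 5 R 2.
Euclidean: no — 5 R 1 and 5 R 1, but not 1 R 1.
Only serial holds.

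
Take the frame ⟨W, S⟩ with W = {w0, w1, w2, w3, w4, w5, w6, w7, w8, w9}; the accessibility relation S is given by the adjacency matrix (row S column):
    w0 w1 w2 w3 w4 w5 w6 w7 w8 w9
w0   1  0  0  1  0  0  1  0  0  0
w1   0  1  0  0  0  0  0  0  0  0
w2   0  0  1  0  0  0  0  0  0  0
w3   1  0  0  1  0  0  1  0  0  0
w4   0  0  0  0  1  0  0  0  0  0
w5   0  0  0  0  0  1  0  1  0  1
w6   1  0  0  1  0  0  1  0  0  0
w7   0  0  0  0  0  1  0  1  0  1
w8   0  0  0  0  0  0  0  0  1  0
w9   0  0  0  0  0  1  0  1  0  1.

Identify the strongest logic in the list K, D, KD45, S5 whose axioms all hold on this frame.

S5

Serial (axiom D): yes — every world has a successor (e.g. w0 S w0).
Euclidean (axiom 5): yes — any two successors of a common world are S-related.
Transitive (axiom 4): yes — every two-step S-path is closed by a direct edge.
Reflexive (axiom T): yes — every world is S-related to itself.
So F validates K, D, KD45, S5. The strongest is S5.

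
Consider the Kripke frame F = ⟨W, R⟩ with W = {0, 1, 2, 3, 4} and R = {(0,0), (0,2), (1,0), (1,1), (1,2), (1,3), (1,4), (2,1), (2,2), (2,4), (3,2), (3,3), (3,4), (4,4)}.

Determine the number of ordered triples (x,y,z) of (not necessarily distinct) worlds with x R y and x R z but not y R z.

17

Enumerating: (0,2,0), (1,0,1), (1,0,3), (1,0,4), (1,2,0), (1,2,3), (1,3,0), (1,3,1), (1,4,0), (1,4,1), (1,4,2), (1,4,3), (2,4,1), (2,4,2), (3,2,3), (3,4,2), (3,4,3).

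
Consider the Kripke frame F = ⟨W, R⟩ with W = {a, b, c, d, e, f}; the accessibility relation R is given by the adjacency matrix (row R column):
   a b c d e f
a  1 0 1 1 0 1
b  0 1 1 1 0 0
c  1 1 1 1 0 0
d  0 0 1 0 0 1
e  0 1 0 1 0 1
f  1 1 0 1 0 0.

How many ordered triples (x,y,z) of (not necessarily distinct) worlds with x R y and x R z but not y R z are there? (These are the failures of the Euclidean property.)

Enumerating: (a,c,f), (a,d,a), (a,d,d), (a,f,c), (a,f,f), (b,d,b), (b,d,d), (c,a,b), (c,b,a), (c,d,a), (c,d,b), (c,d,d), … and 12 more.
Total: 24.

24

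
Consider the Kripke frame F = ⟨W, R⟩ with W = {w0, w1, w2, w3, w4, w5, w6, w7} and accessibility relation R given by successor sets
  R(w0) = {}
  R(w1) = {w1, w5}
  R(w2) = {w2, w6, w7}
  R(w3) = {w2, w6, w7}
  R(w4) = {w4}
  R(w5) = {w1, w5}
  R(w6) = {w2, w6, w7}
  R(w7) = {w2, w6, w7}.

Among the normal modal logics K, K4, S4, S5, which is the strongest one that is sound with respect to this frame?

K4

Transitive (axiom 4): yes — every two-step R-path is closed by a direct edge.
Reflexive (axiom T): no — w0 is not related to itself.
Euclidean (axiom 5): yes — any two successors of a common world are R-related.
So F validates K, K4; S4 would additionally require R to be reflexive. The strongest is K4.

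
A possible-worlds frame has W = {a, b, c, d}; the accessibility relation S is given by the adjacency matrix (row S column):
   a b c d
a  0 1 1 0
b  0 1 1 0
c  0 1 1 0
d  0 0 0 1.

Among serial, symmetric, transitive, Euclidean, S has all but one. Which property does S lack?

Serial: yes — every world has a successor (e.g. a S b).
Symmetric: no — a S b but not b S a.
Transitive: yes — every two-step S-path is closed by a direct edge.
Euclidean: yes — any two successors of a common world are S-related.
Only symmetric fails.

symmetric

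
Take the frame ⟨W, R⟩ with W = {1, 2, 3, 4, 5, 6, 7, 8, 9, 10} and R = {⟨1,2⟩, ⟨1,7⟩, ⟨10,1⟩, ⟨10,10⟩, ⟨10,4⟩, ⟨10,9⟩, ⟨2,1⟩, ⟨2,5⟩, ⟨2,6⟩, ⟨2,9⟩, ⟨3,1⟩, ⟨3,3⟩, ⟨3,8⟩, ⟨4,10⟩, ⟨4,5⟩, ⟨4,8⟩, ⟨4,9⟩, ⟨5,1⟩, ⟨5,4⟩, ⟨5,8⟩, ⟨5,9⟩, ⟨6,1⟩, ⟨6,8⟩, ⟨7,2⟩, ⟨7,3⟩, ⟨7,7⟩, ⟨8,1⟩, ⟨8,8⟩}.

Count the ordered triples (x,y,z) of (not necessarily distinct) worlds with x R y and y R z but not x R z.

35

Enumerating: (1,2,1), (1,2,5), (1,2,6), (1,2,9), (1,7,3), (10,1,2), (10,1,7), (10,4,5), (10,4,8), (2,1,2), (2,1,7), (2,5,4), … and 23 more.
Total: 35.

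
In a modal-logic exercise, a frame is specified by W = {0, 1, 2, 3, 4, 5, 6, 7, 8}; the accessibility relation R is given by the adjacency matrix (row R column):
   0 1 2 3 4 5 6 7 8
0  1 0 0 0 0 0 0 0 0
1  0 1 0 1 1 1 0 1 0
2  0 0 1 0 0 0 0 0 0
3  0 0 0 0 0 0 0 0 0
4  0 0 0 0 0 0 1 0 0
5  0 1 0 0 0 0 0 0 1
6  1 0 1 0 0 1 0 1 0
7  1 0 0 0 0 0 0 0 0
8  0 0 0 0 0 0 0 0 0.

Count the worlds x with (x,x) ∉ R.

Enumerating: 3, 4, 5, 6, 7, 8.

6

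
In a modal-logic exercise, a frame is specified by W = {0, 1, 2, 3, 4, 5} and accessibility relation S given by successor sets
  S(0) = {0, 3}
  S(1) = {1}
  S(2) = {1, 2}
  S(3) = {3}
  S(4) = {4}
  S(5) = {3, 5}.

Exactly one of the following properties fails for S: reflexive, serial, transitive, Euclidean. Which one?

Reflexive: yes — every world is S-related to itself.
Serial: yes — every world has a successor (e.g. 0 S 0).
Transitive: yes — every two-step S-path is closed by a direct edge.
Euclidean: no — 0 S 3 and 0 S 0, but not 3 S 0.
Only Euclidean fails.

Euclidean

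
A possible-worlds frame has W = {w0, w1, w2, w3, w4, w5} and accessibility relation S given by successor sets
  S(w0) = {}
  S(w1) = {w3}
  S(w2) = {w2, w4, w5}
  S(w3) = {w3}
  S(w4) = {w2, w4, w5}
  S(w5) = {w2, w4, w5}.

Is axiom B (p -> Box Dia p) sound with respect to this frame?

No

The schema B characterises exactly the symmetric frames.
Symmetric: no — w1 S w3 but not w3 S w1.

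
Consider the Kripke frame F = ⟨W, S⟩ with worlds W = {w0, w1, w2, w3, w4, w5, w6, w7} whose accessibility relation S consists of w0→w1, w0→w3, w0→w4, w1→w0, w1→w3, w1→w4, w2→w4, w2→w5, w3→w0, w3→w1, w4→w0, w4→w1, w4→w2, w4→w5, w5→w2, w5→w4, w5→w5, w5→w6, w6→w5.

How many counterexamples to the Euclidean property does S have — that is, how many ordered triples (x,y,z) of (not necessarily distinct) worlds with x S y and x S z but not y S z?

Enumerating: (w0,w1,w1), (w0,w3,w3), (w0,w3,w4), (w0,w4,w3), (w0,w4,w4), (w1,w0,w0), (w1,w3,w3), (w1,w3,w4), (w1,w4,w3), (w1,w4,w4), (w2,w4,w4), (w3,w0,w0), … and 19 more.
Total: 31.

31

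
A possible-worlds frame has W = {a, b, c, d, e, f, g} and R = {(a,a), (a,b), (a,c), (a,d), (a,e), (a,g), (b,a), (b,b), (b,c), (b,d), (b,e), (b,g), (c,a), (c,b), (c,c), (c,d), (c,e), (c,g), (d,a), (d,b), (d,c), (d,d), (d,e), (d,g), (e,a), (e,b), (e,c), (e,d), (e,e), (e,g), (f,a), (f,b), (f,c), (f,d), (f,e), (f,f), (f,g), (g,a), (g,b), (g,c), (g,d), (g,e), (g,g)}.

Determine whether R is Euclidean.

No

Euclidean: no — f R a and f R f, but not a R f.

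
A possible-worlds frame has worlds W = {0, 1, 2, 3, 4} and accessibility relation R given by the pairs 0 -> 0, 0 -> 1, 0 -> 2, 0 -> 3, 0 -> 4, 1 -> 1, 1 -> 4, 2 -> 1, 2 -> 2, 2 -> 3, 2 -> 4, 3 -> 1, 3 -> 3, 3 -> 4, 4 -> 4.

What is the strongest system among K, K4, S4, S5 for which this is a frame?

Transitive (axiom 4): yes — every two-step R-path is closed by a direct edge.
Reflexive (axiom T): yes — every world is R-related to itself.
Euclidean (axiom 5): no — 0 R 1 and 0 R 2, but not 1 R 2.
So F validates K, K4, S4; S5 would additionally require R to be Euclidean. The strongest is S4.

S4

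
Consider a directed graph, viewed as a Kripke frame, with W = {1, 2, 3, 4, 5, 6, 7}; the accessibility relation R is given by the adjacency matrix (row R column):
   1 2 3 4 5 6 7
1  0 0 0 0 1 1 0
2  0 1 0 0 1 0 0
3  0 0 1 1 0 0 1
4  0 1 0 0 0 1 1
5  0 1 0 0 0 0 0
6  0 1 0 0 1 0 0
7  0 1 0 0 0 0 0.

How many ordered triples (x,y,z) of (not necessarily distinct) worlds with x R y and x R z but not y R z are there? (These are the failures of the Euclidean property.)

16

Enumerating: (1,5,5), (1,5,6), (1,6,6), (2,5,5), (3,4,3), (3,4,4), (3,7,3), (3,7,4), (3,7,7), (4,2,6), (4,2,7), (4,6,6), (4,6,7), (4,7,6), (4,7,7), (6,5,5).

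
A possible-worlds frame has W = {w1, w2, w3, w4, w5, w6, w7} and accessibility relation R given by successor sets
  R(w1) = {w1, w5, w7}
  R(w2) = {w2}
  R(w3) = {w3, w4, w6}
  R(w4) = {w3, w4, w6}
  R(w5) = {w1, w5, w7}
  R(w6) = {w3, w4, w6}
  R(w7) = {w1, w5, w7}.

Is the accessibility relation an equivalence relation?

Yes

Reflexive: yes — every world is R-related to itself.
Symmetric: yes — every pair in R has its reverse in R.
Transitive: yes — every two-step R-path is closed by a direct edge.
So R is an equivalence relation.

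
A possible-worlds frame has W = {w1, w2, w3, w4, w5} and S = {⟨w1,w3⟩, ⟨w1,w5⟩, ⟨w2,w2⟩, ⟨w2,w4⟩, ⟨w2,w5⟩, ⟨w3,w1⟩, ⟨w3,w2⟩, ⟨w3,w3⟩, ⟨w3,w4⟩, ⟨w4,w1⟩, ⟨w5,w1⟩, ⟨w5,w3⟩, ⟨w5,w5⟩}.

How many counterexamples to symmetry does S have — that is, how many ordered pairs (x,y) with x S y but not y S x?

6

Enumerating: (w2,w4), (w2,w5), (w3,w2), (w3,w4), (w4,w1), (w5,w3).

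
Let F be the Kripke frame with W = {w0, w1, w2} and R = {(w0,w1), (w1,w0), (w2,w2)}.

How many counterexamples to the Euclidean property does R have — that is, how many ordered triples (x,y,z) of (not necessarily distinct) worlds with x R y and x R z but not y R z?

Enumerating: (w0,w1,w1), (w1,w0,w0).

2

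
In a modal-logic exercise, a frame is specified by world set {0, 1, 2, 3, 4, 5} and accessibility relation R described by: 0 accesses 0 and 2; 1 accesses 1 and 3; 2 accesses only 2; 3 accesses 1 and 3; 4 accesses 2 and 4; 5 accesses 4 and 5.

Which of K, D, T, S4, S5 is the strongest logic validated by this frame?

T

Serial (axiom D): yes — every world has a successor (e.g. 0 R 0).
Reflexive (axiom T): yes — every world is R-related to itself.
Transitive (axiom 4): no — 5 R 4 and 4 R 2, but not 5 R 2.
Euclidean (axiom 5): no — 0 R 2 and 0 R 0, but not 2 R 0.
So F validates K, D, T; S4 would additionally require R to be transitive. The strongest is T.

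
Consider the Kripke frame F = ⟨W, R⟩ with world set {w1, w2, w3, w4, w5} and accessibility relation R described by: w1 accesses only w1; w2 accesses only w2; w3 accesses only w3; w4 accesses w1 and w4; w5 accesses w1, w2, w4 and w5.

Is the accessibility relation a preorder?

Reflexive: yes — every world is R-related to itself.
Transitive: yes — every two-step R-path is closed by a direct edge.
So R is a preorder.

Yes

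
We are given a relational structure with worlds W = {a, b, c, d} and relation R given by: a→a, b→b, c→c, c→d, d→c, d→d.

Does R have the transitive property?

Yes

Transitive: yes — every two-step R-path is closed by a direct edge.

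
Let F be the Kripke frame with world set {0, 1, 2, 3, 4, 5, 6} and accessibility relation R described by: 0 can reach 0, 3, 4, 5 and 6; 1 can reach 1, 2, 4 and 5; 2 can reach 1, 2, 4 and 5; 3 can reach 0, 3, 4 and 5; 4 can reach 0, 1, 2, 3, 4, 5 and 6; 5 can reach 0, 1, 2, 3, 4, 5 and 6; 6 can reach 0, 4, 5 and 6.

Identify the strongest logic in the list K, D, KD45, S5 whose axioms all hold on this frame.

D

Serial (axiom D): yes — every world has a successor (e.g. 0 R 0).
Euclidean (axiom 5): no — 0 R 3 and 0 R 6, but not 3 R 6.
Transitive (axiom 4): no — 0 R 4 and 4 R 1, but not 0 R 1.
Reflexive (axiom T): yes — every world is R-related to itself.
So F validates K, D; KD45 would additionally require R to be Euclidean and transitive. The strongest is D.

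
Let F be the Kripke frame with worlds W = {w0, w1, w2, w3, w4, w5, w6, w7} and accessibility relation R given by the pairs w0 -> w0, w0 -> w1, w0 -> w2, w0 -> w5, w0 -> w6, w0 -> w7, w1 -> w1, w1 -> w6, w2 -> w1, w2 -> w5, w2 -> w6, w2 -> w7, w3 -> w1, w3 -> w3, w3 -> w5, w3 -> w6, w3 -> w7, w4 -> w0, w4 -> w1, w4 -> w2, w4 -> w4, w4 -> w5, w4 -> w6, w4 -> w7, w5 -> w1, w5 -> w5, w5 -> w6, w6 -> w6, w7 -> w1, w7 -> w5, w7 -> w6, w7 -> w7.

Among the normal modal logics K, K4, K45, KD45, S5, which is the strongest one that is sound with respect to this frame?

K4

Transitive (axiom 4): yes — every two-step R-path is closed by a direct edge.
Euclidean (axiom 5): no — w0 R w1 and w0 R w2, but not w1 R w2.
Serial (axiom D): yes — every world has a successor (e.g. w0 R w0).
Reflexive (axiom T): no — w2 is not related to itself.
So F validates K, K4; K45 would additionally require R to be Euclidean. The strongest is K4.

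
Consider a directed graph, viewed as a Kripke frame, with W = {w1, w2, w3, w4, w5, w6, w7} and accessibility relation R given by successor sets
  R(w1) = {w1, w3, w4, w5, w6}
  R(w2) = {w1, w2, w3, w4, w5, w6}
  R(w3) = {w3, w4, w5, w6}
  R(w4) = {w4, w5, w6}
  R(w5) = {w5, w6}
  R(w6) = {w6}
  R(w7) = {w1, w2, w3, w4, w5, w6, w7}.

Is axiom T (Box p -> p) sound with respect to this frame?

By correspondence theory, T is valid on a frame iff R is reflexive.
Reflexive: yes — every world is R-related to itself.

Yes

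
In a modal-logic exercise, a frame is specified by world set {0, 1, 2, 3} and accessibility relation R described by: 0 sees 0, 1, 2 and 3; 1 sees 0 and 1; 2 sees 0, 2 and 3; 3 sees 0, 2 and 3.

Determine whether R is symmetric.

Yes

Symmetric: yes — every pair in R has its reverse in R.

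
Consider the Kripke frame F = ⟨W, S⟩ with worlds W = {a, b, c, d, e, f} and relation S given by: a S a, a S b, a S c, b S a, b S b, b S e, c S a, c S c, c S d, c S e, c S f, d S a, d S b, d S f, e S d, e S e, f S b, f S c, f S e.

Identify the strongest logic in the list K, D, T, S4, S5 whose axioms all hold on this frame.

Serial (axiom D): yes — every world has a successor (e.g. a S a).
Reflexive (axiom T): no — d is not related to itself.
Transitive (axiom 4): no — a S b and b S e, but not a S e.
Euclidean (axiom 5): no — a S b and a S c, but not b S c.
So F validates K, D; T would additionally require S to be reflexive. The strongest is D.

D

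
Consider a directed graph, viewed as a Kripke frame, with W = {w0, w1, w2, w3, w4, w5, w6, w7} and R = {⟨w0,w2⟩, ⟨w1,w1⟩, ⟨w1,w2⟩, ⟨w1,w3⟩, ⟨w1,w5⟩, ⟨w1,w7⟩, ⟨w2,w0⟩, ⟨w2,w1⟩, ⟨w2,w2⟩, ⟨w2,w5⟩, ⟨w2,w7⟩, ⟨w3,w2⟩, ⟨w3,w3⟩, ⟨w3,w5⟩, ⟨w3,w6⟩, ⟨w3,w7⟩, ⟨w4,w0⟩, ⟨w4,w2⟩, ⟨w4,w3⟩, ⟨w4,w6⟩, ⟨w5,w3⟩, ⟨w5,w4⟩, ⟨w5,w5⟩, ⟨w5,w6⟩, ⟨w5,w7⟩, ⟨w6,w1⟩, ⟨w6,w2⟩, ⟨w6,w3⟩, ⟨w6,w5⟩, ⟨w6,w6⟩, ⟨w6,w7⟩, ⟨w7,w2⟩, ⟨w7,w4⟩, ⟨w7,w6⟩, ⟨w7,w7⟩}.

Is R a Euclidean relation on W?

Euclidean: no — w1 R w2 and w1 R w3, but not w2 R w3.

No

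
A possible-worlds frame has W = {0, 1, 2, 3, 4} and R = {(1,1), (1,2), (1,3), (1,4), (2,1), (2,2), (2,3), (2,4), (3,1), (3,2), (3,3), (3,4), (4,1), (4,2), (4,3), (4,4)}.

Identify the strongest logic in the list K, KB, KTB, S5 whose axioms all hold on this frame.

KB

Symmetric (axiom B): yes — every pair in R has its reverse in R.
Reflexive (axiom T): no — 0 is not related to itself.
Euclidean (axiom 5): yes — any two successors of a common world are R-related.
So F validates K, KB; KTB would additionally require R to be reflexive. The strongest is KB.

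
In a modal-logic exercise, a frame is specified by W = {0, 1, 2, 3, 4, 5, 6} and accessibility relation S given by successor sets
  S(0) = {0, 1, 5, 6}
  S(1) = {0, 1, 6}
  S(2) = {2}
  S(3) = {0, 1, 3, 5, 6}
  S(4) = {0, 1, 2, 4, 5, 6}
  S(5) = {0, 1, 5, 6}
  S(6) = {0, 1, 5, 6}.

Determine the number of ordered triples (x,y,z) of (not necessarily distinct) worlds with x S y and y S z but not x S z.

2

Enumerating: (1,0,5), (1,6,5).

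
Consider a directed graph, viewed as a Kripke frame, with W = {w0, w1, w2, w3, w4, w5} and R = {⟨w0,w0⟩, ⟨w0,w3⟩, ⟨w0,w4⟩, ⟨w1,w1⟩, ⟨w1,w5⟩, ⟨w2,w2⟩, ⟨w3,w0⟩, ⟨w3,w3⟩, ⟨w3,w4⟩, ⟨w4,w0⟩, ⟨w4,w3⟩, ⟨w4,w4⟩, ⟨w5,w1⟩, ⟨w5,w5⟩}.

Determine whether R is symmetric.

Yes

Symmetric: yes — every pair in R has its reverse in R.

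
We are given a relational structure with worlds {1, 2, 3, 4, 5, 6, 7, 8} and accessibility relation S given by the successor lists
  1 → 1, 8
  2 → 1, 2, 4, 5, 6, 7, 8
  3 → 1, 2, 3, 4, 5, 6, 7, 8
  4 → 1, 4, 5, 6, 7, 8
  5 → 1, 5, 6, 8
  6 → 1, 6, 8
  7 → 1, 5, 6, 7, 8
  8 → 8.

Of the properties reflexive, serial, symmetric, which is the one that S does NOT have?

Reflexive: yes — every world is S-related to itself.
Serial: yes — every world has a successor (e.g. 1 S 1).
Symmetric: no — 1 S 8 but not 8 S 1.
Only symmetric fails.

symmetric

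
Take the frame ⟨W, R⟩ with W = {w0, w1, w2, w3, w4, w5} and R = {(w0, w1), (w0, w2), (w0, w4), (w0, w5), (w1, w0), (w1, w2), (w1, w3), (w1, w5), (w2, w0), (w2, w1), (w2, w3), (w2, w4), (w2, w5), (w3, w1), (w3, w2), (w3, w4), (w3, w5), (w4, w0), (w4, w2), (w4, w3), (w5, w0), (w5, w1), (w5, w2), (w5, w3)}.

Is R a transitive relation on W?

No

Transitive: no — w0 R w1 and w1 R w3, but not w0 R w3.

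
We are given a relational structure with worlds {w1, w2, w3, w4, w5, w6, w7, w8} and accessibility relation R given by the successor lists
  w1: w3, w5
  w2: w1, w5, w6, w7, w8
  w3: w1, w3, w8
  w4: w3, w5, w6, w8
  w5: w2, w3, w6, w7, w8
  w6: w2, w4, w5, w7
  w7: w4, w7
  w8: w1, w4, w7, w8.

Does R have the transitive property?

No

Transitive: no — w1 R w3 and w3 R w8, but not w1 R w8.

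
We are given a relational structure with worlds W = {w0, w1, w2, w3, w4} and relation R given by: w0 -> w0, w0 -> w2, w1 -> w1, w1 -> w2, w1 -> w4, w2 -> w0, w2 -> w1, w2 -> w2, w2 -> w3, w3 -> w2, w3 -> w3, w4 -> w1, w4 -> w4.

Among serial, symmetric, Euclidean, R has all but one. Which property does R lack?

Euclidean

Serial: yes — every world has a successor (e.g. w0 R w0).
Symmetric: yes — every pair in R has its reverse in R.
Euclidean: no — w1 R w2 and w1 R w4, but not w2 R w4.
Only Euclidean fails.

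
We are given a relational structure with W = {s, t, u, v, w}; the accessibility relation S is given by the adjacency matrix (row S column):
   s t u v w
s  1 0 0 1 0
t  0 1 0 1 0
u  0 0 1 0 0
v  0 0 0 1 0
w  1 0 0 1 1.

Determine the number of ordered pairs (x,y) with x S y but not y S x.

4

Enumerating: (s,v), (t,v), (w,s), (w,v).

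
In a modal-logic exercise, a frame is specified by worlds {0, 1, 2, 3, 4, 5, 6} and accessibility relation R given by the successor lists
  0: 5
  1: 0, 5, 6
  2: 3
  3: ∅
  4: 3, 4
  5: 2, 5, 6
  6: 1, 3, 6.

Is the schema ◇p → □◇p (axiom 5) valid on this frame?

No

By correspondence theory, 5 is valid on a frame iff R is Euclidean.
Euclidean: no — 1 R 0 and 1 R 6, but not 0 R 6.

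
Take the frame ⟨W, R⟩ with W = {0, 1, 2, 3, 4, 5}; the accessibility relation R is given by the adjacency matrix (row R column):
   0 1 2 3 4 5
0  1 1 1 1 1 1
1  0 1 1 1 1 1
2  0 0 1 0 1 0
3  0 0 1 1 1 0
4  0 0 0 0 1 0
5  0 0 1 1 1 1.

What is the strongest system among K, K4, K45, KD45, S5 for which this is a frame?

K4

Transitive (axiom 4): yes — every two-step R-path is closed by a direct edge.
Euclidean (axiom 5): no — 0 R 2 and 0 R 1, but not 2 R 1.
Serial (axiom D): yes — every world has a successor (e.g. 0 R 0).
Reflexive (axiom T): yes — every world is R-related to itself.
So F validates K, K4; K45 would additionally require R to be Euclidean. The strongest is K4.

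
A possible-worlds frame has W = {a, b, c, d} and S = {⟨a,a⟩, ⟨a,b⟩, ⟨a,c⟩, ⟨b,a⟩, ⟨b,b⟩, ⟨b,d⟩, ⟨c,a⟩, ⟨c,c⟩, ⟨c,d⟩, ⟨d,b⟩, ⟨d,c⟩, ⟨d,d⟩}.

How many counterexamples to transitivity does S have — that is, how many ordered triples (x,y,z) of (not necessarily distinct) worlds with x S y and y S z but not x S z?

8

Enumerating: (a,b,d), (a,c,d), (b,a,c), (b,d,c), (c,a,b), (c,d,b), (d,b,a), (d,c,a).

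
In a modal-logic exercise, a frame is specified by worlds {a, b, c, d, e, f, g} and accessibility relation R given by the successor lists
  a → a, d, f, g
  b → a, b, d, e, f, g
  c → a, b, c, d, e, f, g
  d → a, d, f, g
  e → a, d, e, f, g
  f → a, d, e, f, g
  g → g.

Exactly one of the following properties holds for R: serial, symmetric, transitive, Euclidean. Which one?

serial

Serial: yes — every world has a successor (e.g. a R a).
Symmetric: no — a R g but not g R a.
Transitive: no — a R f and f R e, but not a R e.
Euclidean: no — a R g and a R d, but not g R d.
Only serial holds.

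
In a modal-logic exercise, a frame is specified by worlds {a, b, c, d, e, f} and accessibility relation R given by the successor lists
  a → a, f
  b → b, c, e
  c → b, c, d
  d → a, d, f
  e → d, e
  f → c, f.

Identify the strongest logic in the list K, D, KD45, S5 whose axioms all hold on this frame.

Serial (axiom D): yes — every world has a successor (e.g. a R a).
Euclidean (axiom 5): no — b R c and b R e, but not c R e.
Transitive (axiom 4): no — a R f and f R c, but not a R c.
Reflexive (axiom T): yes — every world is R-related to itself.
So F validates K, D; KD45 would additionally require R to be Euclidean and transitive. The strongest is D.

D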